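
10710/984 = 1785/164   =  10.88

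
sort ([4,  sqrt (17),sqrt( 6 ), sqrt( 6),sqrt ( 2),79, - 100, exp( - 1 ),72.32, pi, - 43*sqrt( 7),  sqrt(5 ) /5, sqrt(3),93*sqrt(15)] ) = [-43 *sqrt(7 ), - 100  ,  exp( - 1 ),sqrt(5)/5,sqrt(2),  sqrt (3 ),sqrt( 6 ), sqrt(6), pi,4,sqrt( 17 ), 72.32  ,  79 , 93*sqrt( 15 ) ] 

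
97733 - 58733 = 39000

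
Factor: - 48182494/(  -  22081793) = 2^1 * 17^( - 1)*31^1*67^( - 1)*19387^( - 1)*777137^1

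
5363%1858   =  1647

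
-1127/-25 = 45 + 2/25 = 45.08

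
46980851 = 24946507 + 22034344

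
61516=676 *91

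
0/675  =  0 = 0.00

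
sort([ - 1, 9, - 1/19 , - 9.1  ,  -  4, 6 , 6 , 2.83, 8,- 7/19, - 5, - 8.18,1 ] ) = [ - 9.1, - 8.18, - 5,- 4,-1, - 7/19 , - 1/19,1,2.83 , 6,6, 8 , 9]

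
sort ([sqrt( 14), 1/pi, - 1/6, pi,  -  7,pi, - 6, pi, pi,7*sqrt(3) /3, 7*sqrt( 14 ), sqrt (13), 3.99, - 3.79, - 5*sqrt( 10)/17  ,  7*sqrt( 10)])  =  [ - 7,  -  6, - 3.79, - 5*sqrt( 10) /17,- 1/6,1/pi, pi , pi, pi, pi, sqrt( 13),  sqrt(14 ), 3.99,7*sqrt ( 3 ) /3,7*sqrt( 10 ), 7 * sqrt(14)] 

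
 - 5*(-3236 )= 16180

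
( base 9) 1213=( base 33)RC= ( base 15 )403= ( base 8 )1607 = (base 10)903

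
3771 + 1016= 4787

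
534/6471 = 178/2157 = 0.08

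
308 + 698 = 1006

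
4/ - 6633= - 1  +  6629/6633= - 0.00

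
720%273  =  174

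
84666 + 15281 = 99947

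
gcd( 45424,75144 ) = 8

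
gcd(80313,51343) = 1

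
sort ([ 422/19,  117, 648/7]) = [422/19, 648/7,117]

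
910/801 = 1 + 109/801 = 1.14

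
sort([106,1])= [1, 106]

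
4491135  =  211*21285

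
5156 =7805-2649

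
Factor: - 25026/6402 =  - 11^( - 1) * 43^1=- 43/11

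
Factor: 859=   859^1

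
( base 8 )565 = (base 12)271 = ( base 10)373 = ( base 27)dm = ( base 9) 454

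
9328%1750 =578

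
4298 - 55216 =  - 50918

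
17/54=17/54  =  0.31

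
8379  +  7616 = 15995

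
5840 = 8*730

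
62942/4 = 31471/2 = 15735.50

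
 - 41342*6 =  - 248052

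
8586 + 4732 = 13318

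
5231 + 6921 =12152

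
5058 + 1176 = 6234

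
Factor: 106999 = 67^1*1597^1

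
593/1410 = 593/1410 = 0.42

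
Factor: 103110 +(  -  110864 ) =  -2^1*3877^1 =- 7754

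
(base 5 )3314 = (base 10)459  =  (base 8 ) 713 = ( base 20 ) 12J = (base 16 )1CB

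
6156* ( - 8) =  - 49248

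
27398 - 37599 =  - 10201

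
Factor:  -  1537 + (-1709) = -2^1*3^1*541^1 =-3246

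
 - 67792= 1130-68922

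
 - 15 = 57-72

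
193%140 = 53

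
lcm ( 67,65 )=4355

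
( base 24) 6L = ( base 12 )119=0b10100101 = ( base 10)165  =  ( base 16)a5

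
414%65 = 24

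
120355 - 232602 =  - 112247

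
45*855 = 38475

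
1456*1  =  1456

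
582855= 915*637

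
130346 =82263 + 48083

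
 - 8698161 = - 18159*479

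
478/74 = 6 + 17/37  =  6.46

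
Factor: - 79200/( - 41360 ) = 2^1*3^2*5^1*47^( - 1) = 90/47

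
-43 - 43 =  -86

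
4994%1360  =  914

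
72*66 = 4752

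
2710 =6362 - 3652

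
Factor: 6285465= 3^3*5^1*46559^1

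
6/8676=1/1446 = 0.00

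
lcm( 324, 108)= 324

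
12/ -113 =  - 1+101/113  =  - 0.11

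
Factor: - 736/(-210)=2^4* 3^( - 1)*5^(-1 )*7^( - 1) *23^1 = 368/105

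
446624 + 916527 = 1363151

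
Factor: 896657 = 863^1*1039^1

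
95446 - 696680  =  -601234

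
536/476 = 1 + 15/119 = 1.13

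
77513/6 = 12918+5/6 = 12918.83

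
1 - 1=0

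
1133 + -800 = 333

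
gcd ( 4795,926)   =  1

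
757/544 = 757/544 = 1.39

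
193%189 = 4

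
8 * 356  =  2848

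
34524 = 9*3836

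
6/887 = 6/887 =0.01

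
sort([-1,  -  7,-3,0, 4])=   [ - 7,-3,-1,0,4] 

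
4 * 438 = 1752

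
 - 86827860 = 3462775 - 90290635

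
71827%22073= 5608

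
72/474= 12/79= 0.15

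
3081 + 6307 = 9388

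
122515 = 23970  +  98545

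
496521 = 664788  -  168267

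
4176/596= 7 + 1/149 = 7.01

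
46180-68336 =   -  22156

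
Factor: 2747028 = 2^2 * 3^1*23^1*37^1 * 269^1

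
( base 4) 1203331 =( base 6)45341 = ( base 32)67T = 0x18FD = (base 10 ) 6397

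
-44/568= - 11/142 =- 0.08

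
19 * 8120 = 154280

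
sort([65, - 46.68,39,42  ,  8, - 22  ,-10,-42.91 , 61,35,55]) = [ - 46.68, - 42.91,-22,-10, 8, 35,39,42,55,61, 65 ] 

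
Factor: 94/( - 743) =  -  2^1*47^1*743^( - 1)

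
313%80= 73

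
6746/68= 99 + 7/34=99.21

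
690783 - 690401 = 382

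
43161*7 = 302127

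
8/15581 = 8/15581 = 0.00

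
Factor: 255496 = 2^3*109^1*293^1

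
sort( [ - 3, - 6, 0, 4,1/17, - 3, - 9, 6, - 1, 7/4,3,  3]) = [ - 9, - 6,-3, - 3, - 1,0, 1/17,7/4,3  ,  3, 4, 6]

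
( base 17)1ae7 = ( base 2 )1111101110000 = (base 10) 8048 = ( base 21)I55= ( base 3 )102001002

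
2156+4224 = 6380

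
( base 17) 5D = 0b1100010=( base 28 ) 3e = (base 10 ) 98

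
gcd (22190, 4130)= 70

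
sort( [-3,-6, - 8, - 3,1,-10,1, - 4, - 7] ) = [ - 10,-8,-7,-6 , - 4, - 3, - 3,1, 1 ]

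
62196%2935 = 561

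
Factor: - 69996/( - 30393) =76/33 = 2^2*3^( - 1 )*11^( - 1 )*19^1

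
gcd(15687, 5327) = 7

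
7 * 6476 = 45332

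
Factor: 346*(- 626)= - 2^2*173^1*313^1= - 216596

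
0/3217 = 0 = 0.00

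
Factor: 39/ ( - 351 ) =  - 3^( - 2)= - 1/9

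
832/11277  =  832/11277 = 0.07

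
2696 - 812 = 1884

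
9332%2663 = 1343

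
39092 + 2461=41553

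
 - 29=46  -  75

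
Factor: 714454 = 2^1*13^1*27479^1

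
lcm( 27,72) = 216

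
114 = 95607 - 95493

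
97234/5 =97234/5 =19446.80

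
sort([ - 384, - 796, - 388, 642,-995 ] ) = [- 995, - 796, - 388,-384,  642 ] 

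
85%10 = 5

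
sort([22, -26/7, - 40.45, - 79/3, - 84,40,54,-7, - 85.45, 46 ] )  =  [ - 85.45, - 84, - 40.45, - 79/3,-7, - 26/7,22,40,46,54]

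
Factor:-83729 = - 101^1*829^1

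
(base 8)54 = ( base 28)1G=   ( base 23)1L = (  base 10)44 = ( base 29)1F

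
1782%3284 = 1782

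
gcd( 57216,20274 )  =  6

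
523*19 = 9937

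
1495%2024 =1495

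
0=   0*79300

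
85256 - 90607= - 5351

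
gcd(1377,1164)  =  3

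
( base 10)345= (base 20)h5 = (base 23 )f0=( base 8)531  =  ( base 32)ap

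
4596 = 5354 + - 758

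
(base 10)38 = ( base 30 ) 18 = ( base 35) 13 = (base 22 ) 1g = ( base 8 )46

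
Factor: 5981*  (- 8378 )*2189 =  - 109688202602 = -2^1*11^1*59^1 * 71^1*199^1*5981^1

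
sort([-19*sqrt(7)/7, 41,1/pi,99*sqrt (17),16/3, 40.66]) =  [ - 19*sqrt (7 ) /7  ,  1/pi,16/3,40.66,41, 99*sqrt(17 ) ]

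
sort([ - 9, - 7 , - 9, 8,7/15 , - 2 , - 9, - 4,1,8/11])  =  [-9, -9, - 9, - 7, - 4 , - 2,7/15, 8/11,  1, 8 ]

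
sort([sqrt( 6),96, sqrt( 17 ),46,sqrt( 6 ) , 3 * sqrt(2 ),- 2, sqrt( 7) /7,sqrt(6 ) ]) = [-2,sqrt ( 7)/7,  sqrt( 6),sqrt (6), sqrt( 6), sqrt(17) , 3 * sqrt (2), 46, 96]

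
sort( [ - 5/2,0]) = [-5/2,0]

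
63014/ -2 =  - 31507/1= -31507.00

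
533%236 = 61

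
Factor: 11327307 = 3^1*31^2*3929^1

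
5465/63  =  5465/63 = 86.75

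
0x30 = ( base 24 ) 20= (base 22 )24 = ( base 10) 48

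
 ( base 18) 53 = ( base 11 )85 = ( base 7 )162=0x5D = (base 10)93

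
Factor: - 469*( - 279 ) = 130851 = 3^2*7^1*31^1*67^1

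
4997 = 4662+335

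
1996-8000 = - 6004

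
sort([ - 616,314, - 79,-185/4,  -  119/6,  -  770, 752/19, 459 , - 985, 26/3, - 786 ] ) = [ - 985 ,  -  786, - 770, - 616,-79,- 185/4, - 119/6,26/3, 752/19, 314 , 459]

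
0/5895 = 0=0.00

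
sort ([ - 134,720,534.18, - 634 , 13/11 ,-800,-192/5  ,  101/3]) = [ - 800, - 634,-134, - 192/5,  13/11, 101/3,534.18,720] 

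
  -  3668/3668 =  - 1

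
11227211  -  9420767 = 1806444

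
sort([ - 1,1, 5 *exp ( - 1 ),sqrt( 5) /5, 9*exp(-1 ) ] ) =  [-1, sqrt(5) /5,1,5 * exp( - 1), 9*exp(  -  1) ]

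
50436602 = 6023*8374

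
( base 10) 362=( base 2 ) 101101010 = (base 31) bl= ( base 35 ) AC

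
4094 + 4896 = 8990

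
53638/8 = 26819/4 = 6704.75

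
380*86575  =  32898500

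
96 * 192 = 18432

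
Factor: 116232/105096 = 167/151= 151^ ( - 1)*167^1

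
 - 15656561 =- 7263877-8392684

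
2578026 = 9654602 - 7076576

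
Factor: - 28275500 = -2^2 * 5^3*11^1 * 53^1*97^1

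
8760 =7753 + 1007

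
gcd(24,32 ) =8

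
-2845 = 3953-6798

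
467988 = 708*661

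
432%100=32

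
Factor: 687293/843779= 17^1*40429^1*843779^( - 1)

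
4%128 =4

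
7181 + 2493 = 9674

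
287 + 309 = 596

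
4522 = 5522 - 1000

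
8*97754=782032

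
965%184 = 45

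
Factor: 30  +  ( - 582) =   -  552 = - 2^3*3^1*23^1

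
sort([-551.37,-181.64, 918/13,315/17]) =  [-551.37,-181.64,315/17, 918/13] 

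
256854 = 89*2886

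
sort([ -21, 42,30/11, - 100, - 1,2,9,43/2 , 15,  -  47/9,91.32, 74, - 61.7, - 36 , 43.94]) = [ - 100 , - 61.7, - 36,- 21  , - 47/9,  -  1,2,30/11,9,15,43/2, 42,43.94,74,  91.32]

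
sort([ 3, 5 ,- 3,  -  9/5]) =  [ - 3, - 9/5,3, 5]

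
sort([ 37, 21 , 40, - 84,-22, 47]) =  [-84,  -  22,21 , 37 , 40,47]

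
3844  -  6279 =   -  2435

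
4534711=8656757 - 4122046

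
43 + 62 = 105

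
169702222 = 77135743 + 92566479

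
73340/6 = 36670/3  =  12223.33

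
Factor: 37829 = 11^1 * 19^1*181^1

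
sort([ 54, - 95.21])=[ - 95.21,54] 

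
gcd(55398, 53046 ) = 42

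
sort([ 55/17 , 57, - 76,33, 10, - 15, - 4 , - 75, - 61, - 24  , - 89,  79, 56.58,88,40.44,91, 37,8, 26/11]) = [ -89, - 76, - 75, - 61  , - 24, - 15, - 4, 26/11, 55/17, 8, 10, 33, 37,40.44, 56.58,57, 79,88, 91]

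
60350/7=60350/7 = 8621.43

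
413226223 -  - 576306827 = 989533050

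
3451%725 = 551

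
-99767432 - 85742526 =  - 185509958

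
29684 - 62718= - 33034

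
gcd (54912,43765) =1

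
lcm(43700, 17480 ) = 87400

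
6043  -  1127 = 4916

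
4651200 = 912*5100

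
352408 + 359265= 711673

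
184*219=40296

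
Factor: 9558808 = 2^3*7^1*131^1*1303^1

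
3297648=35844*92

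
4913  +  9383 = 14296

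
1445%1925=1445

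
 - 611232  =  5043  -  616275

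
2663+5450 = 8113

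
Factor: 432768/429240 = 2^4*5^( - 1)*23^1*73^( - 1) = 368/365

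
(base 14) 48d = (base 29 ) 12a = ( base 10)909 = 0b1110001101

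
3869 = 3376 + 493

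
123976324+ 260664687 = 384641011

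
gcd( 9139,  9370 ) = 1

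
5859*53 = 310527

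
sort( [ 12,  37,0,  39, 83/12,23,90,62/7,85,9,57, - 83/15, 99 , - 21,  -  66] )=[ - 66,-21,-83/15,0,83/12, 62/7, 9,12,23,37,39,57,85,  90,99] 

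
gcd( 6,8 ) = 2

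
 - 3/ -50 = 3/50 = 0.06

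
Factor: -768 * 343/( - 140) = 2^6*3^1*5^( - 1 ) * 7^2  =  9408/5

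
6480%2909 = 662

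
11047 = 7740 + 3307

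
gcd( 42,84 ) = 42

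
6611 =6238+373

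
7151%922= 697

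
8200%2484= 748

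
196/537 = 196/537 =0.36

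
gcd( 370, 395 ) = 5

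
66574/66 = 1008 + 23/33=1008.70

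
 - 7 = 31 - 38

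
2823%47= 3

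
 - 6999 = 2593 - 9592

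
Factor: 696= 2^3 * 3^1*29^1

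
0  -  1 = - 1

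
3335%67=52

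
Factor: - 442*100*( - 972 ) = 2^5*3^5  *5^2 * 13^1*17^1 =42962400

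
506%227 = 52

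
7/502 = 7/502 = 0.01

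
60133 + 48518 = 108651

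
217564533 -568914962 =-351350429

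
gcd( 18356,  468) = 52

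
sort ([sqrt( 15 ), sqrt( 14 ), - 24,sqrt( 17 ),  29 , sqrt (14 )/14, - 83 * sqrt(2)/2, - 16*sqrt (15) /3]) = [- 83*sqrt( 2 ) /2, - 24, - 16*sqrt(15)/3,sqrt(14)/14, sqrt (14),  sqrt( 15 ),  sqrt( 17), 29 ] 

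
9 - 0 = 9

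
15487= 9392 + 6095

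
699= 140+559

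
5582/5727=5582/5727=0.97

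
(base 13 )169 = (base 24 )ag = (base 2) 100000000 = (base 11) 213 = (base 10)256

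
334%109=7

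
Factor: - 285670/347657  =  - 2^1*5^1*7^2*11^1*53^1*223^(- 1)*1559^( - 1)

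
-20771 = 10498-31269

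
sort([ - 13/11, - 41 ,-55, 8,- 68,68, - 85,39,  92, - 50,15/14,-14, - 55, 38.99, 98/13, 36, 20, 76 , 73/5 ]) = [ - 85, - 68,-55, - 55,-50, - 41, - 14, - 13/11 , 15/14, 98/13 , 8,  73/5, 20, 36, 38.99 , 39,68, 76,  92 ]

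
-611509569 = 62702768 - 674212337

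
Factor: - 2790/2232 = - 2^( - 2) * 5^1 = - 5/4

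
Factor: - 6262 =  - 2^1*31^1*101^1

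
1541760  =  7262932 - 5721172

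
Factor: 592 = 2^4*37^1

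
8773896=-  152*( - 57723)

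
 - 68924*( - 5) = 344620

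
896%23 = 22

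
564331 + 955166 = 1519497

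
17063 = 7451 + 9612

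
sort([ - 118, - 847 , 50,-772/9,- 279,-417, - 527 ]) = [ - 847, - 527, - 417, - 279, - 118, - 772/9 , 50]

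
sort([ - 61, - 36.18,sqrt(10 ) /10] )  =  [ - 61, - 36.18, sqrt( 10)/10] 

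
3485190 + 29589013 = 33074203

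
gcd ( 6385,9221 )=1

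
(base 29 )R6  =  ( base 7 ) 2205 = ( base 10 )789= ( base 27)126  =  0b1100010101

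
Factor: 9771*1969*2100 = 40402107900 = 2^2*3^2 * 5^2*7^1*11^1*179^1*3257^1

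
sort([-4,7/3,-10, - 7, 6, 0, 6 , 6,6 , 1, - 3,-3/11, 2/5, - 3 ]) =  [ - 10,  -  7 , - 4 , - 3, - 3,-3/11,0, 2/5,1  ,  7/3, 6,  6 , 6, 6]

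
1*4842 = 4842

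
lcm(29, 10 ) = 290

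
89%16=9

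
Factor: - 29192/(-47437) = 2^3*13^ ( - 1 )= 8/13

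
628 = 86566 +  - 85938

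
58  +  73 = 131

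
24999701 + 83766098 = 108765799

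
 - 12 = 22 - 34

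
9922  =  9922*1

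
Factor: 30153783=3^1*11^1*491^1*1861^1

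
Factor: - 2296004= -2^2*541^1*1061^1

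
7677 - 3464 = 4213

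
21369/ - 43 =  - 497 + 2/43 = - 496.95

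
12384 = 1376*9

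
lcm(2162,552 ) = 25944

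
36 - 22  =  14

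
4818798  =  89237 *54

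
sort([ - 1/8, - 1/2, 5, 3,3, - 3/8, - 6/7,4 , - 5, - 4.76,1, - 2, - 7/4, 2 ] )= [ - 5, - 4.76, - 2,  -  7/4, - 6/7, - 1/2, - 3/8, -1/8,1,2,3,3,  4, 5 ] 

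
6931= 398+6533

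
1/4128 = 1/4128 = 0.00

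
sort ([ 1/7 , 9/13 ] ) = [ 1/7,9/13 ]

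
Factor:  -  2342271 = -3^1*79^1  *9883^1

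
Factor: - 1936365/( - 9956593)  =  3^1 * 5^1*167^1 * 773^1*9956593^( -1)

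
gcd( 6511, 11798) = 17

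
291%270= 21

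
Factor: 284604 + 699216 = 2^2 * 3^1*5^1 *19^1*863^1 = 983820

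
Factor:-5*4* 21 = -2^2*3^1*5^1*7^1  =  - 420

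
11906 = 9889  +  2017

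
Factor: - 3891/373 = -3^1 * 373^(-1 )*1297^1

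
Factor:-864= - 2^5*3^3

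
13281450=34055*390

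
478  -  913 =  -435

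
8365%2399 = 1168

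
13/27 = 13/27 = 0.48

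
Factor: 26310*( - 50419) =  - 2^1*3^1 * 5^1*127^1*397^1 *877^1=- 1326523890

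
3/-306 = - 1/102 =-0.01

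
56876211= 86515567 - 29639356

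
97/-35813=-97/35813 = - 0.00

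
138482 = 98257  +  40225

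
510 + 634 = 1144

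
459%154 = 151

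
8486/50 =169 + 18/25 = 169.72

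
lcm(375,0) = 0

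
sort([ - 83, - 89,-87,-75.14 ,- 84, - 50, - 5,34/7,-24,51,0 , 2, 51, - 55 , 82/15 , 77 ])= [ - 89 ,-87, - 84, - 83, - 75.14, - 55,-50,- 24,-5,0,2, 34/7, 82/15,51, 51,77 ] 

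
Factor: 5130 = 2^1*3^3*  5^1*19^1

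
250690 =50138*5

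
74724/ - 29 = -74724/29 = - 2576.69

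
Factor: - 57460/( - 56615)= 2^2*17^1*67^( - 1 ) = 68/67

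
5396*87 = 469452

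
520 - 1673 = -1153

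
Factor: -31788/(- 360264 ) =2^( - 1)* 3^1*17^( -1) = 3/34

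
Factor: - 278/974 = -139^1*487^( - 1) =-139/487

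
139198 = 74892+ 64306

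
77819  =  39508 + 38311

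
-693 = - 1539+846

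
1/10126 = 1/10126=0.00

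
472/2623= 472/2623= 0.18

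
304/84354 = 152/42177 = 0.00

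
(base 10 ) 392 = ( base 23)h1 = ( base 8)610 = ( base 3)112112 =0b110001000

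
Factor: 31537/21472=47/32=2^(-5)*47^1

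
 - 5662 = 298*( - 19)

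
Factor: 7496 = 2^3 * 937^1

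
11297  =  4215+7082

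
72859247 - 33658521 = 39200726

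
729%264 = 201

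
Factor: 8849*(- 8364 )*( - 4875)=360813550500 = 2^2* 3^2 * 5^3*13^1*17^1 * 41^1*8849^1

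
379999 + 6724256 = 7104255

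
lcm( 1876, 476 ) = 31892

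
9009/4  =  9009/4 = 2252.25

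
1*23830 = 23830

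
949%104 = 13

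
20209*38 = 767942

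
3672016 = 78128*47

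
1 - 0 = 1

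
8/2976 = 1/372 = 0.00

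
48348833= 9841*4913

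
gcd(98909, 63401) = 1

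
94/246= 47/123 = 0.38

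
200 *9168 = 1833600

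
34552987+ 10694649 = 45247636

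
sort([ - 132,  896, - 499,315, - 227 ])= [ - 499,-227,- 132, 315,896] 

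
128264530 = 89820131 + 38444399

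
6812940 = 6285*1084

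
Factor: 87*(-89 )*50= -387150 = -2^1 * 3^1*5^2*29^1*89^1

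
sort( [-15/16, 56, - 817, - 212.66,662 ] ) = [ - 817, - 212.66, - 15/16,56,662]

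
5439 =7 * 777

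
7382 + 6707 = 14089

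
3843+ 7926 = 11769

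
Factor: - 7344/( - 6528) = 9/8 =2^(-3)*3^2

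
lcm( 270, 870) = 7830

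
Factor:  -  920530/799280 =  - 2^(-3)*13^1*73^1 * 103^(-1)=- 949/824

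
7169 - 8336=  - 1167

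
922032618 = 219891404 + 702141214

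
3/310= 3/310 = 0.01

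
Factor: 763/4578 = 2^ (-1)*3^ ( - 1 ) = 1/6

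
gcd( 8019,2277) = 99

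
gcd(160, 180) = 20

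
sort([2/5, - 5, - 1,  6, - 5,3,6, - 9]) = [ - 9, - 5, - 5, - 1, 2/5,3, 6,6 ] 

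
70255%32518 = 5219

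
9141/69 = 3047/23 = 132.48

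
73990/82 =902 + 13/41 =902.32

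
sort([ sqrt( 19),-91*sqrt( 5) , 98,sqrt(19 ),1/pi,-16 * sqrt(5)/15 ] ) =[ - 91*sqrt(5 ), - 16*sqrt(5 )/15, 1/pi,sqrt ( 19),sqrt ( 19), 98 ]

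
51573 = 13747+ 37826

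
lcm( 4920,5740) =34440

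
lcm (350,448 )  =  11200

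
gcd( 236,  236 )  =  236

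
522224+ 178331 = 700555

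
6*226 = 1356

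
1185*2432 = 2881920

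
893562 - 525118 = 368444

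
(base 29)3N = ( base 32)3E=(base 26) 46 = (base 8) 156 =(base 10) 110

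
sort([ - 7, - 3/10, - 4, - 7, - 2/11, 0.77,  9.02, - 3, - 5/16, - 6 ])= [ - 7,-7, - 6,  -  4, - 3, - 5/16, - 3/10,  -  2/11,0.77 , 9.02]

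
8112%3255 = 1602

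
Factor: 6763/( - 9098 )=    -2^( - 1)*4549^( - 1)*6763^1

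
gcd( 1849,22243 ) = 1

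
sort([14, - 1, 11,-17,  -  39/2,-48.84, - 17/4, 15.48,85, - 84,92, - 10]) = [ - 84, - 48.84,-39/2,-17, - 10, - 17/4, - 1,11, 14, 15.48,85,92]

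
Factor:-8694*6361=-55302534 = - 2^1*3^3 * 7^1 * 23^1 * 6361^1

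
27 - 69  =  -42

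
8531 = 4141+4390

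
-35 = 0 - 35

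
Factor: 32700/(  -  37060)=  - 3^1*5^1*17^(  -  1 ) = - 15/17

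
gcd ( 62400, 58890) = 390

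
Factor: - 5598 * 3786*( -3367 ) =2^2 * 3^3*7^1*13^1*37^1 * 311^1*631^1 = 71360292276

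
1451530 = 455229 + 996301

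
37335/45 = 2489/3= 829.67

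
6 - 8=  - 2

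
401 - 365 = 36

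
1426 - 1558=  - 132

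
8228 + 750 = 8978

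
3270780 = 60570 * 54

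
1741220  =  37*47060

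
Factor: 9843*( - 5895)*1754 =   -  2^1* 3^3*5^1 *17^1*131^1*193^1*877^1 = - 101774946690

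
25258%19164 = 6094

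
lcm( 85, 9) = 765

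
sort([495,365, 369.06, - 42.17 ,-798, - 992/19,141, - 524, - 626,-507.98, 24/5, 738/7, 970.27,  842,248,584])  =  [-798, - 626, - 524,-507.98,-992/19, - 42.17,24/5,738/7, 141, 248,365,  369.06,495, 584 , 842, 970.27] 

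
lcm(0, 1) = 0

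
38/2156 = 19/1078 = 0.02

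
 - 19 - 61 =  - 80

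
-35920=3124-39044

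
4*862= 3448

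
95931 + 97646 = 193577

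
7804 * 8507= 66388628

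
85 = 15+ 70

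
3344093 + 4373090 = 7717183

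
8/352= 1/44 = 0.02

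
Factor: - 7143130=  - 2^1*5^1*59^1*12107^1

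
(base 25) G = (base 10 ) 16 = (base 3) 121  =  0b10000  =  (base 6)24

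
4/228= 1/57   =  0.02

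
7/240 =7/240 = 0.03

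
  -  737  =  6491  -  7228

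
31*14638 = 453778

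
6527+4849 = 11376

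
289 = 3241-2952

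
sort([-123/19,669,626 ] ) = [-123/19,626 , 669 ] 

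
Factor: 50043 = 3^1 * 7^1*2383^1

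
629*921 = 579309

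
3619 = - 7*(- 517 )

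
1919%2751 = 1919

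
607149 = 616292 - 9143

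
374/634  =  187/317 = 0.59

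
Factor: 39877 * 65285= 2603369945  =  5^1*11^1*1187^1*39877^1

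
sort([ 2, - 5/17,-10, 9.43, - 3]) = [ - 10 ,-3, - 5/17,2,  9.43 ]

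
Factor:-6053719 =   -  7^1 * 864817^1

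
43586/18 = 21793/9 = 2421.44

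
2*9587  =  19174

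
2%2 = 0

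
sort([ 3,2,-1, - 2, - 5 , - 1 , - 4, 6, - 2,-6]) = [ - 6, - 5,  -  4,-2  , - 2,-1, -1,2, 3, 6 ] 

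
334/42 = 7 + 20/21 = 7.95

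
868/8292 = 217/2073 = 0.10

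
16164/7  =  16164/7 = 2309.14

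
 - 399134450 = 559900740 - 959035190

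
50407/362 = 139 + 89/362 = 139.25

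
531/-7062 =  - 1 + 2177/2354 = - 0.08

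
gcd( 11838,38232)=6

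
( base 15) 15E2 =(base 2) 1001001101000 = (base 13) 21B6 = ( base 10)4712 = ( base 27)6CE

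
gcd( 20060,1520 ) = 20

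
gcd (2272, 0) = 2272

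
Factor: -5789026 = - 2^1*2894513^1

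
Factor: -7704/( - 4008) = 321/167 =3^1*107^1*167^(-1) 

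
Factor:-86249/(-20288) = 2^( - 6)*317^( - 1)*86249^1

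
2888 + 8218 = 11106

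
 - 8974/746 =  - 4487/373 = - 12.03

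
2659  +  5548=8207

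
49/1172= 49/1172  =  0.04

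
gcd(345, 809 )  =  1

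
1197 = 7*171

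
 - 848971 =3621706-4470677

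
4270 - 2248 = 2022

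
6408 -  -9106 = 15514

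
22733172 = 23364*973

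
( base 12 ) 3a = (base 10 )46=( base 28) 1I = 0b101110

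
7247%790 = 137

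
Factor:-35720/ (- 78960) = 2^( - 1 ) * 3^(- 1)*7^(-1)*19^1 = 19/42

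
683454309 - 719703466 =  - 36249157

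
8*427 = 3416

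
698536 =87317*8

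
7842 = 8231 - 389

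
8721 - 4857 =3864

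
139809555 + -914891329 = -775081774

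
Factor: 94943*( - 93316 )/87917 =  - 8859700988/87917 = - 2^2*19^2*41^1*263^1*569^1*87917^( - 1 )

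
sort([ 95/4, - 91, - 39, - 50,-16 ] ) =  [-91, - 50, - 39, - 16,  95/4 ] 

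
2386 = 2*1193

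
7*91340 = 639380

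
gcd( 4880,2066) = 2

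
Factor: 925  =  5^2*37^1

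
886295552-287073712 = 599221840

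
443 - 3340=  - 2897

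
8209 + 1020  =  9229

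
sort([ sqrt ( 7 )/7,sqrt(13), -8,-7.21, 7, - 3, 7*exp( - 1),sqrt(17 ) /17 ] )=[-8, - 7.21, - 3,sqrt(17) /17,  sqrt(7 )/7, 7*exp(-1), sqrt(13 ),7 ]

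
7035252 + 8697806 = 15733058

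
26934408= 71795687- 44861279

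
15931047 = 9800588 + 6130459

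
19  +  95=114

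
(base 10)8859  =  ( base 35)784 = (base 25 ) e49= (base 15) 2959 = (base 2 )10001010011011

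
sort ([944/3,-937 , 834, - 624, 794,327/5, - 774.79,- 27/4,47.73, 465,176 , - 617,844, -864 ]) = [ - 937, - 864, - 774.79,-624, - 617 , - 27/4,47.73, 327/5, 176,  944/3, 465,794,834,844 ]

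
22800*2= 45600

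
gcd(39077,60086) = 1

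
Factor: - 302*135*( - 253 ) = 2^1*3^3*5^1*11^1 * 23^1*151^1 =10314810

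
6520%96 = 88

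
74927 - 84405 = - 9478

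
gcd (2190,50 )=10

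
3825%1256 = 57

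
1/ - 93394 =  - 1 + 93393/93394 =-0.00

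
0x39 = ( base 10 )57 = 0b111001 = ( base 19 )30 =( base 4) 321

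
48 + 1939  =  1987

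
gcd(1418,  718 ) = 2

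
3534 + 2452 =5986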